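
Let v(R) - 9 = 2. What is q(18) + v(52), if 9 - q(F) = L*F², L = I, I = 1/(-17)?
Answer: 664/17 ≈ 39.059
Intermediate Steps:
v(R) = 11 (v(R) = 9 + 2 = 11)
I = -1/17 ≈ -0.058824
L = -1/17 ≈ -0.058824
q(F) = 9 + F²/17 (q(F) = 9 - (-1)*F²/17 = 9 + F²/17)
q(18) + v(52) = (9 + (1/17)*18²) + 11 = (9 + (1/17)*324) + 11 = (9 + 324/17) + 11 = 477/17 + 11 = 664/17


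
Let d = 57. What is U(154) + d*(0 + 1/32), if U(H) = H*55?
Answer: 271097/32 ≈ 8471.8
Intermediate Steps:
U(H) = 55*H
U(154) + d*(0 + 1/32) = 55*154 + 57*(0 + 1/32) = 8470 + 57*(0 + 1/32) = 8470 + 57*(1/32) = 8470 + 57/32 = 271097/32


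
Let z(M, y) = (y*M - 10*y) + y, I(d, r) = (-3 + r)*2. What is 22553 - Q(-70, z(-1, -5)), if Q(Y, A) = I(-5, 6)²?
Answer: 22517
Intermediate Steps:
I(d, r) = -6 + 2*r
z(M, y) = -9*y + M*y (z(M, y) = (M*y - 10*y) + y = (-10*y + M*y) + y = -9*y + M*y)
Q(Y, A) = 36 (Q(Y, A) = (-6 + 2*6)² = (-6 + 12)² = 6² = 36)
22553 - Q(-70, z(-1, -5)) = 22553 - 1*36 = 22553 - 36 = 22517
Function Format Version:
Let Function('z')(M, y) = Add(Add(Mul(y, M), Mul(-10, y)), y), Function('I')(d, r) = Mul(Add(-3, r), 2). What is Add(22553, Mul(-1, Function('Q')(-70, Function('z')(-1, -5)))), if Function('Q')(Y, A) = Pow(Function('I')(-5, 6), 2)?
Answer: 22517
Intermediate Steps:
Function('I')(d, r) = Add(-6, Mul(2, r))
Function('z')(M, y) = Add(Mul(-9, y), Mul(M, y)) (Function('z')(M, y) = Add(Add(Mul(M, y), Mul(-10, y)), y) = Add(Add(Mul(-10, y), Mul(M, y)), y) = Add(Mul(-9, y), Mul(M, y)))
Function('Q')(Y, A) = 36 (Function('Q')(Y, A) = Pow(Add(-6, Mul(2, 6)), 2) = Pow(Add(-6, 12), 2) = Pow(6, 2) = 36)
Add(22553, Mul(-1, Function('Q')(-70, Function('z')(-1, -5)))) = Add(22553, Mul(-1, 36)) = Add(22553, -36) = 22517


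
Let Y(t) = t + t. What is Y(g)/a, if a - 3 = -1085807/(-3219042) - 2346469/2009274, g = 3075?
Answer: 552469652532975/194890468027 ≈ 2834.8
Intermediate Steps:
a = 389780936054/179664927653 (a = 3 + (-1085807/(-3219042) - 2346469/2009274) = 3 + (-1085807*(-1/3219042) - 2346469*1/2009274) = 3 + (1085807/3219042 - 2346469/2009274) = 3 - 149213846905/179664927653 = 389780936054/179664927653 ≈ 2.1695)
Y(t) = 2*t
Y(g)/a = (2*3075)/(389780936054/179664927653) = 6150*(179664927653/389780936054) = 552469652532975/194890468027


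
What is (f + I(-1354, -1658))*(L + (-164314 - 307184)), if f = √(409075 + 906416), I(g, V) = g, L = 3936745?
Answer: -4691944438 + 3465247*√1315491 ≈ -7.1748e+8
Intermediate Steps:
f = √1315491 ≈ 1146.9
(f + I(-1354, -1658))*(L + (-164314 - 307184)) = (√1315491 - 1354)*(3936745 + (-164314 - 307184)) = (-1354 + √1315491)*(3936745 - 471498) = (-1354 + √1315491)*3465247 = -4691944438 + 3465247*√1315491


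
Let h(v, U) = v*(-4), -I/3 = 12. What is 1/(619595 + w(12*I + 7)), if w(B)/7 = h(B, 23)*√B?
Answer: 123919/88816442805 - 2380*I*√17/17763288561 ≈ 1.3952e-6 - 5.5243e-7*I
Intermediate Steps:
I = -36 (I = -3*12 = -36)
h(v, U) = -4*v
w(B) = -28*B^(3/2) (w(B) = 7*((-4*B)*√B) = 7*(-4*B^(3/2)) = -28*B^(3/2))
1/(619595 + w(12*I + 7)) = 1/(619595 - 28*(12*(-36) + 7)^(3/2)) = 1/(619595 - 28*(-432 + 7)^(3/2)) = 1/(619595 - (-59500)*I*√17) = 1/(619595 + 59500*I*√17)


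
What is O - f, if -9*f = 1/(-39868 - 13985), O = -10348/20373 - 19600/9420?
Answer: -1337679859331/516756316599 ≈ -2.5886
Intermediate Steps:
O = -8279816/3198561 (O = -10348*1/20373 - 19600*1/9420 = -10348/20373 - 980/471 = -8279816/3198561 ≈ -2.5886)
f = 1/484677 (f = -1/(9*(-39868 - 13985)) = -⅑/(-53853) = -⅑*(-1/53853) = 1/484677 ≈ 2.0632e-6)
O - f = -8279816/3198561 - 1*1/484677 = -8279816/3198561 - 1/484677 = -1337679859331/516756316599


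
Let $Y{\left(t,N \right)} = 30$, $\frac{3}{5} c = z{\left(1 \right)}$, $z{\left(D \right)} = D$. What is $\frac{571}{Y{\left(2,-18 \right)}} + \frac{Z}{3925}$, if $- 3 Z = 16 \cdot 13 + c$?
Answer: $\frac{1343447}{70650} \approx 19.016$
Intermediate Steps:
$c = \frac{5}{3}$ ($c = \frac{5}{3} \cdot 1 = \frac{5}{3} \approx 1.6667$)
$Z = - \frac{629}{9}$ ($Z = - \frac{16 \cdot 13 + \frac{5}{3}}{3} = - \frac{208 + \frac{5}{3}}{3} = \left(- \frac{1}{3}\right) \frac{629}{3} = - \frac{629}{9} \approx -69.889$)
$\frac{571}{Y{\left(2,-18 \right)}} + \frac{Z}{3925} = \frac{571}{30} - \frac{629}{9 \cdot 3925} = 571 \cdot \frac{1}{30} - \frac{629}{35325} = \frac{571}{30} - \frac{629}{35325} = \frac{1343447}{70650}$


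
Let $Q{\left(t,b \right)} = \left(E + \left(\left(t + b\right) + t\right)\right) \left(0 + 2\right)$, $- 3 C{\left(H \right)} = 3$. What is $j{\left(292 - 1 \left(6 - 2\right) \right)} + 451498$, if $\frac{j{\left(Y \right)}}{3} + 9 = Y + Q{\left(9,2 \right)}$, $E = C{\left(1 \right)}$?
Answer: $452449$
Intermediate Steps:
$C{\left(H \right)} = -1$ ($C{\left(H \right)} = \left(- \frac{1}{3}\right) 3 = -1$)
$E = -1$
$Q{\left(t,b \right)} = -2 + 2 b + 4 t$ ($Q{\left(t,b \right)} = \left(-1 + \left(\left(t + b\right) + t\right)\right) \left(0 + 2\right) = \left(-1 + \left(\left(b + t\right) + t\right)\right) 2 = \left(-1 + \left(b + 2 t\right)\right) 2 = \left(-1 + b + 2 t\right) 2 = -2 + 2 b + 4 t$)
$j{\left(Y \right)} = 87 + 3 Y$ ($j{\left(Y \right)} = -27 + 3 \left(Y + \left(-2 + 2 \cdot 2 + 4 \cdot 9\right)\right) = -27 + 3 \left(Y + \left(-2 + 4 + 36\right)\right) = -27 + 3 \left(Y + 38\right) = -27 + 3 \left(38 + Y\right) = -27 + \left(114 + 3 Y\right) = 87 + 3 Y$)
$j{\left(292 - 1 \left(6 - 2\right) \right)} + 451498 = \left(87 + 3 \left(292 - 1 \left(6 - 2\right)\right)\right) + 451498 = \left(87 + 3 \left(292 - 1 \cdot 4\right)\right) + 451498 = \left(87 + 3 \left(292 - 4\right)\right) + 451498 = \left(87 + 3 \cdot 288\right) + 451498 = \left(87 + 864\right) + 451498 = 951 + 451498 = 452449$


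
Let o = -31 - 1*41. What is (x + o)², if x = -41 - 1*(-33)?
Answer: 6400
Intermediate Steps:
o = -72 (o = -31 - 41 = -72)
x = -8 (x = -41 + 33 = -8)
(x + o)² = (-8 - 72)² = (-80)² = 6400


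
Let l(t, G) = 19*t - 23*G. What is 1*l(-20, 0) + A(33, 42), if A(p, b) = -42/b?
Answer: -381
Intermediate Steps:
l(t, G) = -23*G + 19*t
1*l(-20, 0) + A(33, 42) = 1*(-23*0 + 19*(-20)) - 42/42 = 1*(0 - 380) - 42*1/42 = 1*(-380) - 1 = -380 - 1 = -381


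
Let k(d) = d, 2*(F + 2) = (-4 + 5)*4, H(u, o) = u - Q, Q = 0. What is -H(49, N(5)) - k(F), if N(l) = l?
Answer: -49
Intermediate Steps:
H(u, o) = u (H(u, o) = u - 1*0 = u + 0 = u)
F = 0 (F = -2 + ((-4 + 5)*4)/2 = -2 + (1*4)/2 = -2 + (½)*4 = -2 + 2 = 0)
-H(49, N(5)) - k(F) = -1*49 - 1*0 = -49 + 0 = -49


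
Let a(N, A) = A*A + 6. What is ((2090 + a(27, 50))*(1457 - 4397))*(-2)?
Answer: 27024480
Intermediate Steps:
a(N, A) = 6 + A**2 (a(N, A) = A**2 + 6 = 6 + A**2)
((2090 + a(27, 50))*(1457 - 4397))*(-2) = ((2090 + (6 + 50**2))*(1457 - 4397))*(-2) = ((2090 + (6 + 2500))*(-2940))*(-2) = ((2090 + 2506)*(-2940))*(-2) = (4596*(-2940))*(-2) = -13512240*(-2) = 27024480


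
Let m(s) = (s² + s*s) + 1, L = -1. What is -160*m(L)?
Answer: -480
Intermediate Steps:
m(s) = 1 + 2*s² (m(s) = (s² + s²) + 1 = 2*s² + 1 = 1 + 2*s²)
-160*m(L) = -160*(1 + 2*(-1)²) = -160*(1 + 2*1) = -160*(1 + 2) = -160*3 = -480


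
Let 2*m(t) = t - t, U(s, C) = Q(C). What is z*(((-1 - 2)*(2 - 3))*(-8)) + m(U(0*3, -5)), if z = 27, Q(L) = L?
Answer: -648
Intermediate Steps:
U(s, C) = C
m(t) = 0 (m(t) = (t - t)/2 = (½)*0 = 0)
z*(((-1 - 2)*(2 - 3))*(-8)) + m(U(0*3, -5)) = 27*(((-1 - 2)*(2 - 3))*(-8)) + 0 = 27*(-3*(-1)*(-8)) + 0 = 27*(3*(-8)) + 0 = 27*(-24) + 0 = -648 + 0 = -648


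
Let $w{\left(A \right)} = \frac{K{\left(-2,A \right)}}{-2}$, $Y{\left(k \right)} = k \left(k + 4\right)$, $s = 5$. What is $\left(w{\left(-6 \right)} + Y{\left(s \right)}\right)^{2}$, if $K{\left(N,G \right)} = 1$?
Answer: $\frac{7921}{4} \approx 1980.3$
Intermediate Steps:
$Y{\left(k \right)} = k \left(4 + k\right)$
$w{\left(A \right)} = - \frac{1}{2}$ ($w{\left(A \right)} = 1 \frac{1}{-2} = 1 \left(- \frac{1}{2}\right) = - \frac{1}{2}$)
$\left(w{\left(-6 \right)} + Y{\left(s \right)}\right)^{2} = \left(- \frac{1}{2} + 5 \left(4 + 5\right)\right)^{2} = \left(- \frac{1}{2} + 5 \cdot 9\right)^{2} = \left(- \frac{1}{2} + 45\right)^{2} = \left(\frac{89}{2}\right)^{2} = \frac{7921}{4}$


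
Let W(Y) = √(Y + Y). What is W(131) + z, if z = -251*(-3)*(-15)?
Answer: -11295 + √262 ≈ -11279.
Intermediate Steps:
z = -11295 (z = 753*(-15) = -11295)
W(Y) = √2*√Y (W(Y) = √(2*Y) = √2*√Y)
W(131) + z = √2*√131 - 11295 = √262 - 11295 = -11295 + √262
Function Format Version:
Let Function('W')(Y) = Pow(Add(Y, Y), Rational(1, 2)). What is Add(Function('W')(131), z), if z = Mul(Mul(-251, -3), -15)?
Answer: Add(-11295, Pow(262, Rational(1, 2))) ≈ -11279.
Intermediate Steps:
z = -11295 (z = Mul(753, -15) = -11295)
Function('W')(Y) = Mul(Pow(2, Rational(1, 2)), Pow(Y, Rational(1, 2))) (Function('W')(Y) = Pow(Mul(2, Y), Rational(1, 2)) = Mul(Pow(2, Rational(1, 2)), Pow(Y, Rational(1, 2))))
Add(Function('W')(131), z) = Add(Mul(Pow(2, Rational(1, 2)), Pow(131, Rational(1, 2))), -11295) = Add(Pow(262, Rational(1, 2)), -11295) = Add(-11295, Pow(262, Rational(1, 2)))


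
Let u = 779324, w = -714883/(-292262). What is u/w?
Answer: 17520522376/54991 ≈ 3.1861e+5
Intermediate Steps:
w = 714883/292262 (w = -714883*(-1/292262) = 714883/292262 ≈ 2.4460)
u/w = 779324/(714883/292262) = 779324*(292262/714883) = 17520522376/54991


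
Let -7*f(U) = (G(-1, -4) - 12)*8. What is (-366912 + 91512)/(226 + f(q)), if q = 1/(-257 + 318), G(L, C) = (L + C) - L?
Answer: -21420/19 ≈ -1127.4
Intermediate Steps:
G(L, C) = C (G(L, C) = (C + L) - L = C)
q = 1/61 ≈ 0.016393
f(U) = 128/7 (f(U) = -(-4 - 12)*8/7 = -(-16)*8/7 = -1/7*(-128) = 128/7)
(-366912 + 91512)/(226 + f(q)) = (-366912 + 91512)/(226 + 128/7) = -275400/1710/7 = -275400*7/1710 = -21420/19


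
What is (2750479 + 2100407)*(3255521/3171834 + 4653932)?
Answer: 11934394712447947129/528639 ≈ 2.2576e+13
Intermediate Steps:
(2750479 + 2100407)*(3255521/3171834 + 4653932) = 4850886*(3255521*(1/3171834) + 4653932) = 4850886*(3255521/3171834 + 4653932) = 4850886*(14761503006809/3171834) = 11934394712447947129/528639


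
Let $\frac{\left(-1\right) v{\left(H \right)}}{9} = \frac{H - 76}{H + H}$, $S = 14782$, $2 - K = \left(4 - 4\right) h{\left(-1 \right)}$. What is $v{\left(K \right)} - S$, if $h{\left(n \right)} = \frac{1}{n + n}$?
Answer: $- \frac{29231}{2} \approx -14616.0$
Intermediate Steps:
$h{\left(n \right)} = \frac{1}{2 n}$
$K = 2$ ($K = 2 - \left(4 - 4\right) \frac{1}{2 \left(-1\right)} = 2 - 0 \cdot \frac{1}{2} \left(-1\right) = 2 - 0 \left(- \frac{1}{2}\right) = 2 - 0 = 2 + 0 = 2$)
$v{\left(H \right)} = - \frac{9 \left(-76 + H\right)}{2 H}$ ($v{\left(H \right)} = - 9 \frac{H - 76}{H + H} = - 9 \frac{-76 + H}{2 H} = - \frac{9 \left(-76 + H\right)}{2 H}$)
$v{\left(K \right)} - S = \left(- \frac{9}{2} + \frac{342}{2}\right) - 14782 = \left(- \frac{9}{2} + 342 \cdot \frac{1}{2}\right) - 14782 = \left(- \frac{9}{2} + 171\right) - 14782 = \frac{333}{2} - 14782 = - \frac{29231}{2}$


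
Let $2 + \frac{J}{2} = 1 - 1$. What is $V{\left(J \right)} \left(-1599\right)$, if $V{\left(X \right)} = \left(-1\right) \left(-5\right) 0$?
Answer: $0$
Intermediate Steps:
$J = -4$ ($J = -4 + 2 \left(1 - 1\right) = -4 + 2 \cdot 0 = -4 + 0 = -4$)
$V{\left(X \right)} = 0$ ($V{\left(X \right)} = 5 \cdot 0 = 0$)
$V{\left(J \right)} \left(-1599\right) = 0 \left(-1599\right) = 0$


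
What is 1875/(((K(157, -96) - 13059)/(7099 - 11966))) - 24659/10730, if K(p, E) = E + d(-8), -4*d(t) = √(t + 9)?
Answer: 390374243761/564623330 ≈ 691.39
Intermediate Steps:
d(t) = -√(9 + t)/4 (d(t) = -√(t + 9)/4 = -√(9 + t)/4)
K(p, E) = -¼ + E (K(p, E) = E - √(9 - 8)/4 = E - √1/4 = E - ¼*1 = E - ¼ = -¼ + E)
1875/(((K(157, -96) - 13059)/(7099 - 11966))) - 24659/10730 = 1875/((((-¼ - 96) - 13059)/(7099 - 11966))) - 24659/10730 = 1875/(((-385/4 - 13059)/(-4867))) - 24659*1/10730 = 1875/((-52621/4*(-1/4867))) - 24659/10730 = 1875/(52621/19468) - 24659/10730 = 1875*(19468/52621) - 24659/10730 = 36502500/52621 - 24659/10730 = 390374243761/564623330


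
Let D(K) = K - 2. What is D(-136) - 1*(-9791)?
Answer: 9653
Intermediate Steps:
D(K) = -2 + K
D(-136) - 1*(-9791) = (-2 - 136) - 1*(-9791) = -138 + 9791 = 9653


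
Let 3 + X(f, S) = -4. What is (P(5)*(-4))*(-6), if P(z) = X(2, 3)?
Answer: -168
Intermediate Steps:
X(f, S) = -7 (X(f, S) = -3 - 4 = -7)
P(z) = -7
(P(5)*(-4))*(-6) = -7*(-4)*(-6) = 28*(-6) = -168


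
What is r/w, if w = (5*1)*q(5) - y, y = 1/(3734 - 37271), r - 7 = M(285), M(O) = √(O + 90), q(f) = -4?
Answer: -234759/670739 - 167685*√15/670739 ≈ -1.3182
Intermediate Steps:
M(O) = √(90 + O)
r = 7 + 5*√15 (r = 7 + √(90 + 285) = 7 + √375 = 7 + 5*√15 ≈ 26.365)
y = -1/33537 (y = 1/(-33537) = -1/33537 ≈ -2.9818e-5)
w = -670739/33537 (w = (5*1)*(-4) - 1*(-1/33537) = 5*(-4) + 1/33537 = -20 + 1/33537 = -670739/33537 ≈ -20.000)
r/w = (7 + 5*√15)/(-670739/33537) = (7 + 5*√15)*(-33537/670739) = -234759/670739 - 167685*√15/670739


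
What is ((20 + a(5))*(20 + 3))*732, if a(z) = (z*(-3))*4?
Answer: -673440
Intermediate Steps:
a(z) = -12*z (a(z) = -3*z*4 = -12*z)
((20 + a(5))*(20 + 3))*732 = ((20 - 12*5)*(20 + 3))*732 = ((20 - 60)*23)*732 = -40*23*732 = -920*732 = -673440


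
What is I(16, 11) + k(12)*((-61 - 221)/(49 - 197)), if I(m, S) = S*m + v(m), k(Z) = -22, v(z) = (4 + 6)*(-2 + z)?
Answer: 10141/37 ≈ 274.08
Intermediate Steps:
v(z) = -20 + 10*z (v(z) = 10*(-2 + z) = -20 + 10*z)
I(m, S) = -20 + 10*m + S*m (I(m, S) = S*m + (-20 + 10*m) = -20 + 10*m + S*m)
I(16, 11) + k(12)*((-61 - 221)/(49 - 197)) = (-20 + 10*16 + 11*16) - 22*(-61 - 221)/(49 - 197) = (-20 + 160 + 176) - (-6204)/(-148) = 316 - (-6204)*(-1)/148 = 316 - 22*141/74 = 316 - 1551/37 = 10141/37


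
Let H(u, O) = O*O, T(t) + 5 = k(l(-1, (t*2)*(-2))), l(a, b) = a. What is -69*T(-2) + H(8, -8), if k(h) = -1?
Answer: 478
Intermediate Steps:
T(t) = -6 (T(t) = -5 - 1 = -6)
H(u, O) = O²
-69*T(-2) + H(8, -8) = -69*(-6) + (-8)² = 414 + 64 = 478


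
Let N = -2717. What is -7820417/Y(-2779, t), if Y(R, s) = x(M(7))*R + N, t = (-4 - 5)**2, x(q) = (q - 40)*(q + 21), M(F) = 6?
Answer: -7820417/2548405 ≈ -3.0687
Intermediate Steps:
x(q) = (-40 + q)*(21 + q)
t = 81 (t = (-9)**2 = 81)
Y(R, s) = -2717 - 918*R (Y(R, s) = (-840 + 6**2 - 19*6)*R - 2717 = (-840 + 36 - 114)*R - 2717 = -918*R - 2717 = -2717 - 918*R)
-7820417/Y(-2779, t) = -7820417/(-2717 - 918*(-2779)) = -7820417/(-2717 + 2551122) = -7820417/2548405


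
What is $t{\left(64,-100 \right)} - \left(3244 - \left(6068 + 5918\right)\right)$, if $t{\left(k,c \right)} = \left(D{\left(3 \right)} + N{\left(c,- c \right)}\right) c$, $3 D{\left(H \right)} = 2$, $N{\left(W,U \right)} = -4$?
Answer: $\frac{27226}{3} \approx 9075.3$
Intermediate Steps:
$D{\left(H \right)} = \frac{2}{3}$ ($D{\left(H \right)} = \frac{1}{3} \cdot 2 = \frac{2}{3}$)
$t{\left(k,c \right)} = - \frac{10 c}{3}$ ($t{\left(k,c \right)} = \left(\frac{2}{3} - 4\right) c = - \frac{10 c}{3}$)
$t{\left(64,-100 \right)} - \left(3244 - \left(6068 + 5918\right)\right) = \left(- \frac{10}{3}\right) \left(-100\right) - \left(3244 - \left(6068 + 5918\right)\right) = \frac{1000}{3} - \left(3244 - 11986\right) = \frac{1000}{3} - -8742 = \frac{1000}{3} + 8742 = \frac{27226}{3}$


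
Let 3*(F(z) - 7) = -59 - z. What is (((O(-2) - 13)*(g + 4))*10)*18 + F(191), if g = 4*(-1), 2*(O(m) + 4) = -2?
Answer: -229/3 ≈ -76.333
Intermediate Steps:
O(m) = -5 (O(m) = -4 + (½)*(-2) = -4 - 1 = -5)
g = -4
F(z) = -38/3 - z/3 (F(z) = 7 + (-59 - z)/3 = 7 + (-59/3 - z/3) = -38/3 - z/3)
(((O(-2) - 13)*(g + 4))*10)*18 + F(191) = (((-5 - 13)*(-4 + 4))*10)*18 + (-38/3 - ⅓*191) = (-18*0*10)*18 + (-38/3 - 191/3) = (0*10)*18 - 229/3 = 0*18 - 229/3 = 0 - 229/3 = -229/3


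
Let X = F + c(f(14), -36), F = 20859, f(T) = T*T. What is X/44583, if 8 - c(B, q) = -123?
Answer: 20990/44583 ≈ 0.47081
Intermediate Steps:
f(T) = T²
c(B, q) = 131 (c(B, q) = 8 - 1*(-123) = 8 + 123 = 131)
X = 20990 (X = 20859 + 131 = 20990)
X/44583 = 20990/44583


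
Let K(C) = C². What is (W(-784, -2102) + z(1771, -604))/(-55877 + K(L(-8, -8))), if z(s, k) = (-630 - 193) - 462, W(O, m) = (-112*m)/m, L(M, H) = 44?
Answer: 1397/53941 ≈ 0.025899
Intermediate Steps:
W(O, m) = -112
z(s, k) = -1285 (z(s, k) = -823 - 462 = -1285)
(W(-784, -2102) + z(1771, -604))/(-55877 + K(L(-8, -8))) = (-112 - 1285)/(-55877 + 44²) = -1397/(-55877 + 1936) = -1397/(-53941) = -1397*(-1/53941) = 1397/53941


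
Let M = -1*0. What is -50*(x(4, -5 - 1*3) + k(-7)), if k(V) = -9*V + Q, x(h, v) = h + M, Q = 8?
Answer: -3750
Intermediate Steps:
M = 0
x(h, v) = h (x(h, v) = h + 0 = h)
k(V) = 8 - 9*V (k(V) = -9*V + 8 = 8 - 9*V)
-50*(x(4, -5 - 1*3) + k(-7)) = -50*(4 + (8 - 9*(-7))) = -50*(4 + (8 + 63)) = -50*(4 + 71) = -50*75 = -3750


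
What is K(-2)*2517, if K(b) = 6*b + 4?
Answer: -20136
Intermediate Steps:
K(b) = 4 + 6*b
K(-2)*2517 = (4 + 6*(-2))*2517 = (4 - 12)*2517 = -8*2517 = -20136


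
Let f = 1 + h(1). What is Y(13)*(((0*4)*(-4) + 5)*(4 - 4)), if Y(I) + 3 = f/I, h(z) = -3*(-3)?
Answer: 0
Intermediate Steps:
h(z) = 9
f = 10 (f = 1 + 9 = 10)
Y(I) = -3 + 10/I
Y(13)*(((0*4)*(-4) + 5)*(4 - 4)) = (-3 + 10/13)*(((0*4)*(-4) + 5)*(4 - 4)) = (-3 + 10*(1/13))*((0*(-4) + 5)*0) = (-3 + 10/13)*((0 + 5)*0) = -145*0/13 = -29/13*0 = 0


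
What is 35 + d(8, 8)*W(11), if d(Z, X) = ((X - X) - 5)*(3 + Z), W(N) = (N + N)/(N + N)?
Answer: -20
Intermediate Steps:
W(N) = 1 (W(N) = (2*N)/((2*N)) = (2*N)*(1/(2*N)) = 1)
d(Z, X) = -15 - 5*Z (d(Z, X) = (0 - 5)*(3 + Z) = -5*(3 + Z) = -15 - 5*Z)
35 + d(8, 8)*W(11) = 35 + (-15 - 5*8)*1 = 35 + (-15 - 40)*1 = 35 - 55*1 = 35 - 55 = -20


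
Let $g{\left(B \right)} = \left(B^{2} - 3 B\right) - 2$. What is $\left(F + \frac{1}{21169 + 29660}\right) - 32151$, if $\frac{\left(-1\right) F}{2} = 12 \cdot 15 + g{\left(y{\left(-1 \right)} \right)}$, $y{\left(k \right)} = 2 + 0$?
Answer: $- \frac{1652094986}{50829} \approx -32503.0$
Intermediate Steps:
$y{\left(k \right)} = 2$
$g{\left(B \right)} = -2 + B^{2} - 3 B$
$F = -352$ ($F = - 2 \left(12 \cdot 15 - \left(8 - 4\right)\right) = - 2 \left(180 - 4\right) = \left(-2\right) 176 = -352$)
$\left(F + \frac{1}{21169 + 29660}\right) - 32151 = \left(-352 + \frac{1}{21169 + 29660}\right) - 32151 = \left(-352 + \frac{1}{50829}\right) - 32151 = - \frac{17891807}{50829} - 32151 = - \frac{1652094986}{50829}$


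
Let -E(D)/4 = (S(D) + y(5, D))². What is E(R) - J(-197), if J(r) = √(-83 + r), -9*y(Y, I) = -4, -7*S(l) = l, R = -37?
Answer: -521284/3969 - 2*I*√70 ≈ -131.34 - 16.733*I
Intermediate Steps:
S(l) = -l/7
y(Y, I) = 4/9 (y(Y, I) = -⅑*(-4) = 4/9)
E(D) = -4*(4/9 - D/7)² (E(D) = -4*(-D/7 + 4/9)² = -4*(4/9 - D/7)²)
E(R) - J(-197) = -4*(-28 + 9*(-37))²/3969 - √(-83 - 197) = -4*(-28 - 333)²/3969 - √(-280) = -4/3969*(-361)² - 2*I*√70 = -4/3969*130321 - 2*I*√70 = -521284/3969 - 2*I*√70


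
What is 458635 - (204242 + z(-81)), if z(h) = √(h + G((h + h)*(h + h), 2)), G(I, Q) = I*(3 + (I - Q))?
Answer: 254393 - 9*√8503379 ≈ 2.2815e+5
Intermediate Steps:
G(I, Q) = I*(3 + I - Q)
z(h) = √(h + 4*h²*(1 + 4*h²)) (z(h) = √(h + ((h + h)*(h + h))*(3 + (h + h)*(h + h) - 1*2)) = √(h + ((2*h)*(2*h))*(3 + (2*h)*(2*h) - 2)) = √(h + (4*h²)*(3 + 4*h² - 2)) = √(h + (4*h²)*(1 + 4*h²)) = √(h + 4*h²*(1 + 4*h²)))
458635 - (204242 + z(-81)) = 458635 - (204242 + √(-81*(1 + 4*(-81) + 16*(-81)³))) = 458635 - (204242 + √(-81*(1 - 324 + 16*(-531441)))) = 458635 - (204242 + √(-81*(1 - 324 - 8503056))) = 458635 - (204242 + √(-81*(-8503379))) = 458635 - (204242 + √688773699) = 458635 - (204242 + 9*√8503379) = 458635 + (-204242 - 9*√8503379) = 254393 - 9*√8503379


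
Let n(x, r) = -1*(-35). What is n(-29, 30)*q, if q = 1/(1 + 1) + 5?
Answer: 385/2 ≈ 192.50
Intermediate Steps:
n(x, r) = 35
q = 11/2 (q = 1/2 + 5 = ½ + 5 = 11/2 ≈ 5.5000)
n(-29, 30)*q = 35*(11/2) = 385/2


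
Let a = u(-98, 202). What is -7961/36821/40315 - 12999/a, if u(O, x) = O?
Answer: 2756602396601/20782140610 ≈ 132.64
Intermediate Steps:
a = -98
-7961/36821/40315 - 12999/a = -7961/36821/40315 - 12999/(-98) = -7961*1/36821*(1/40315) - 12999*(-1/98) = -7961/36821*1/40315 + 1857/14 = -7961/1484438615 + 1857/14 = 2756602396601/20782140610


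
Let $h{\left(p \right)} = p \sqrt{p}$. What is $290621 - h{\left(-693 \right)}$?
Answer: $290621 + 2079 i \sqrt{77} \approx 2.9062 \cdot 10^{5} + 18243.0 i$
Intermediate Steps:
$h{\left(p \right)} = p^{\frac{3}{2}}$
$290621 - h{\left(-693 \right)} = 290621 - \left(-693\right)^{\frac{3}{2}} = 290621 - - 2079 i \sqrt{77} = 290621 + 2079 i \sqrt{77}$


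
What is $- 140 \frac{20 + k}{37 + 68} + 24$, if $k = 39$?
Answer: $- \frac{164}{3} \approx -54.667$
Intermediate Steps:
$- 140 \frac{20 + k}{37 + 68} + 24 = - 140 \frac{20 + 39}{37 + 68} + 24 = - 140 \cdot \frac{59}{105} + 24 = - 140 \cdot 59 \cdot \frac{1}{105} + 24 = \left(-140\right) \frac{59}{105} + 24 = - \frac{236}{3} + 24 = - \frac{164}{3}$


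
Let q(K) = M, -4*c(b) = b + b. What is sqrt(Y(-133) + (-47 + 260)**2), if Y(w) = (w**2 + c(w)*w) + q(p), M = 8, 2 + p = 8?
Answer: sqrt(216886)/2 ≈ 232.85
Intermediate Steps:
p = 6 (p = -2 + 8 = 6)
c(b) = -b/2 (c(b) = -(b + b)/4 = -b/2)
q(K) = 8
Y(w) = 8 + w**2/2 (Y(w) = (w**2 + (-w/2)*w) + 8 = (w**2 - w**2/2) + 8 = w**2/2 + 8 = 8 + w**2/2)
sqrt(Y(-133) + (-47 + 260)**2) = sqrt((8 + (1/2)*(-133)**2) + (-47 + 260)**2) = sqrt((8 + (1/2)*17689) + 213**2) = sqrt((8 + 17689/2) + 45369) = sqrt(17705/2 + 45369) = sqrt(108443/2) = sqrt(216886)/2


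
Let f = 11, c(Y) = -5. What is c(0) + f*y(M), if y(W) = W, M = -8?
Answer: -93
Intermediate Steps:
c(0) + f*y(M) = -5 + 11*(-8) = -5 - 88 = -93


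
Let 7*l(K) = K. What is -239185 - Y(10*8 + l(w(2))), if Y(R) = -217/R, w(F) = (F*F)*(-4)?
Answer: -130115121/544 ≈ -2.3918e+5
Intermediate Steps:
w(F) = -4*F**2 (w(F) = F**2*(-4) = -4*F**2)
l(K) = K/7
-239185 - Y(10*8 + l(w(2))) = -239185 - (-217)/(10*8 + (-4*2**2)/7) = -239185 - (-217)/(80 + (-4*4)/7) = -239185 - (-217)/(80 + (1/7)*(-16)) = -239185 - (-217)/(80 - 16/7) = -239185 - (-217)/544/7 = -239185 - (-217)*7/544 = -239185 - 1*(-1519/544) = -239185 + 1519/544 = -130115121/544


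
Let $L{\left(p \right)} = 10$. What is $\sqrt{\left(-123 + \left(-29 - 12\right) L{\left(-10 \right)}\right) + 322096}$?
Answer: $\sqrt{321563} \approx 567.07$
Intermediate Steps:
$\sqrt{\left(-123 + \left(-29 - 12\right) L{\left(-10 \right)}\right) + 322096} = \sqrt{\left(-123 + \left(-29 - 12\right) 10\right) + 322096} = \sqrt{\left(-123 - 410\right) + 322096} = \sqrt{-533 + 322096} = \sqrt{321563}$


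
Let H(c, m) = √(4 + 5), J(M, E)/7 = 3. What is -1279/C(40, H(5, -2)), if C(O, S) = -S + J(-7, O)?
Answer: -1279/18 ≈ -71.056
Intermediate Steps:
J(M, E) = 21 (J(M, E) = 7*3 = 21)
H(c, m) = 3 (H(c, m) = √9 = 3)
C(O, S) = 21 - S (C(O, S) = -S + 21 = 21 - S)
-1279/C(40, H(5, -2)) = -1279/(21 - 1*3) = -1279/(21 - 3) = -1279/18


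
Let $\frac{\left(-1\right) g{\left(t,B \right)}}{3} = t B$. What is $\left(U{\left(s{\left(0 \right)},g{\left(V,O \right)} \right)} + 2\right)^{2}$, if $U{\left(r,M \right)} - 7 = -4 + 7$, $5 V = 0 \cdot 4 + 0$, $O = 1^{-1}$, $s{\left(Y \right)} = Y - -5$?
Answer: $144$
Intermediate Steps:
$s{\left(Y \right)} = 5 + Y$ ($s{\left(Y \right)} = Y + 5 = 5 + Y$)
$O = 1$
$V = 0$ ($V = \frac{0 \cdot 4 + 0}{5} = \frac{0 + 0}{5} = \frac{1}{5} \cdot 0 = 0$)
$g{\left(t,B \right)} = - 3 B t$ ($g{\left(t,B \right)} = - 3 t B = - 3 B t$)
$U{\left(r,M \right)} = 10$ ($U{\left(r,M \right)} = 7 + \left(-4 + 7\right) = 7 + 3 = 10$)
$\left(U{\left(s{\left(0 \right)},g{\left(V,O \right)} \right)} + 2\right)^{2} = \left(10 + 2\right)^{2} = 12^{2} = 144$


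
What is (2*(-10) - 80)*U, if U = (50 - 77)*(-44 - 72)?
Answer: -313200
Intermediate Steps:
U = 3132 (U = -27*(-116) = 3132)
(2*(-10) - 80)*U = (2*(-10) - 80)*3132 = (-20 - 80)*3132 = -100*3132 = -313200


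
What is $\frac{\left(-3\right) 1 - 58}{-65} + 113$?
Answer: $\frac{7406}{65} \approx 113.94$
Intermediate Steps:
$\frac{\left(-3\right) 1 - 58}{-65} + 113 = - \frac{-3 - 58}{65} + 113 = \left(- \frac{1}{65}\right) \left(-61\right) + 113 = \frac{61}{65} + 113 = \frac{7406}{65}$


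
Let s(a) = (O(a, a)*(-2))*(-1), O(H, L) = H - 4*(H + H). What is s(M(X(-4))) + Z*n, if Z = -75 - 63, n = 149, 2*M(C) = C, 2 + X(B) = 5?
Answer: -20583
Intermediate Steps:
X(B) = 3 (X(B) = -2 + 5 = 3)
M(C) = C/2
O(H, L) = -7*H (O(H, L) = H - 8*H = -7*H)
s(a) = -14*a (s(a) = (-7*a*(-2))*(-1) = (14*a)*(-1) = -14*a)
Z = -138
s(M(X(-4))) + Z*n = -7*3 - 138*149 = -14*3/2 - 20562 = -21 - 20562 = -20583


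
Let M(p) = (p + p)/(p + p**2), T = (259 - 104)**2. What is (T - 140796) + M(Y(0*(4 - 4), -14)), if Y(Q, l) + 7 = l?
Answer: -1167711/10 ≈ -1.1677e+5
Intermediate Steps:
Y(Q, l) = -7 + l
T = 24025 (T = 155**2 = 24025)
M(p) = 2*p/(p + p**2) (M(p) = (2*p)/(p + p**2) = 2*p/(p + p**2))
(T - 140796) + M(Y(0*(4 - 4), -14)) = (24025 - 140796) + 2/(1 + (-7 - 14)) = -116771 + 2/(1 - 21) = -116771 + 2/(-20) = -116771 + 2*(-1/20) = -116771 - 1/10 = -1167711/10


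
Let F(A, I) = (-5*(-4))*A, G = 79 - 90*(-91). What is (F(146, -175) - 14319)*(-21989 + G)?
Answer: 156394280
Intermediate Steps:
G = 8269 (G = 79 + 8190 = 8269)
F(A, I) = 20*A
(F(146, -175) - 14319)*(-21989 + G) = (20*146 - 14319)*(-21989 + 8269) = (2920 - 14319)*(-13720) = -11399*(-13720) = 156394280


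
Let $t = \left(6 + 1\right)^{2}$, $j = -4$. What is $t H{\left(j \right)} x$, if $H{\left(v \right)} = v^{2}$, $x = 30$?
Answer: $23520$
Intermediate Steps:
$t = 49$ ($t = 7^{2} = 49$)
$t H{\left(j \right)} x = 49 \left(-4\right)^{2} \cdot 30 = 49 \cdot 16 \cdot 30 = 784 \cdot 30 = 23520$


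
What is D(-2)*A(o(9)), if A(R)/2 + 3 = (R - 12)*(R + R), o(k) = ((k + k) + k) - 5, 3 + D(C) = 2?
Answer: -874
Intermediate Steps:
D(C) = -1 (D(C) = -3 + 2 = -1)
o(k) = -5 + 3*k (o(k) = (2*k + k) - 5 = 3*k - 5 = -5 + 3*k)
A(R) = -6 + 4*R*(-12 + R) (A(R) = -6 + 2*((R - 12)*(R + R)) = -6 + 2*((-12 + R)*(2*R)) = -6 + 2*(2*R*(-12 + R)) = -6 + 4*R*(-12 + R))
D(-2)*A(o(9)) = -(-6 - 48*(-5 + 3*9) + 4*(-5 + 3*9)**2) = -(-6 - 48*(-5 + 27) + 4*(-5 + 27)**2) = -(-6 - 48*22 + 4*22**2) = -(-6 - 1056 + 4*484) = -(-6 - 1056 + 1936) = -1*874 = -874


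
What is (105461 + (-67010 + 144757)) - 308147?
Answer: -124939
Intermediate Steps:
(105461 + (-67010 + 144757)) - 308147 = (105461 + 77747) - 308147 = 183208 - 308147 = -124939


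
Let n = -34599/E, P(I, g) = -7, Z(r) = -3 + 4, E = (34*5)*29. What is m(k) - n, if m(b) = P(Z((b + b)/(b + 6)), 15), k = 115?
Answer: 89/4930 ≈ 0.018053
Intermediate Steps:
E = 4930 (E = 170*29 = 4930)
Z(r) = 1
n = -34599/4930 ≈ -7.0181
m(b) = -7
m(k) - n = -7 - 1*(-34599/4930) = -7 + 34599/4930 = 89/4930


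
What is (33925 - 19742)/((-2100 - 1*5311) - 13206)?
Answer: -14183/20617 ≈ -0.68793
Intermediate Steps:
(33925 - 19742)/((-2100 - 1*5311) - 13206) = 14183/((-2100 - 5311) - 13206) = 14183/(-7411 - 13206) = 14183/(-20617) = 14183*(-1/20617) = -14183/20617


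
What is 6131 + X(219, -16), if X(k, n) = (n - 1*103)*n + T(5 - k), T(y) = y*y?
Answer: 53831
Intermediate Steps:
T(y) = y²
X(k, n) = (5 - k)² + n*(-103 + n) (X(k, n) = (n - 1*103)*n + (5 - k)² = (n - 103)*n + (5 - k)² = (-103 + n)*n + (5 - k)² = n*(-103 + n) + (5 - k)² = (5 - k)² + n*(-103 + n))
6131 + X(219, -16) = 6131 + ((-16)² + (-5 + 219)² - 103*(-16)) = 6131 + (256 + 214² + 1648) = 6131 + (256 + 45796 + 1648) = 6131 + 47700 = 53831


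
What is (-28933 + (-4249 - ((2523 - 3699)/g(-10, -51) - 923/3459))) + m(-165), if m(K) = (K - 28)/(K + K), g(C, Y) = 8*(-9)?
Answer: -4210436597/126830 ≈ -33198.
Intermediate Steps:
g(C, Y) = -72
m(K) = (-28 + K)/(2*K) (m(K) = (-28 + K)/((2*K)) = (-28 + K)*(1/(2*K)) = (-28 + K)/(2*K))
(-28933 + (-4249 - ((2523 - 3699)/g(-10, -51) - 923/3459))) + m(-165) = (-28933 + (-4249 - ((2523 - 3699)/(-72) - 923/3459))) + (1/2)*(-28 - 165)/(-165) = (-28933 + (-4249 - (-1176*(-1/72) - 923*1/3459))) + (1/2)*(-1/165)*(-193) = (-28933 + (-4249 - (49/3 - 923/3459))) + 193/330 = (-28933 + (-4249 - 1*55574/3459)) + 193/330 = (-28933 + (-4249 - 55574/3459)) + 193/330 = (-28933 - 14752865/3459) + 193/330 = -114832112/3459 + 193/330 = -4210436597/126830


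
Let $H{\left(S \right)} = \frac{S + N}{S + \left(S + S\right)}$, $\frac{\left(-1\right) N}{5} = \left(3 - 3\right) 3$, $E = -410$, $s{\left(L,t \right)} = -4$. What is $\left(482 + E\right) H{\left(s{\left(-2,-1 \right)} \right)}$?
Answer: $24$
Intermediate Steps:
$N = 0$ ($N = - 5 \left(3 - 3\right) 3 = - 5 \cdot 0 \cdot 3 = \left(-5\right) 0 = 0$)
$H{\left(S \right)} = \frac{1}{3}$ ($H{\left(S \right)} = \frac{S + 0}{S + \left(S + S\right)} = \frac{S}{S + 2 S} = \frac{S}{3 S} = S \frac{1}{3 S} = \frac{1}{3}$)
$\left(482 + E\right) H{\left(s{\left(-2,-1 \right)} \right)} = \left(482 - 410\right) \frac{1}{3} = 72 \cdot \frac{1}{3} = 24$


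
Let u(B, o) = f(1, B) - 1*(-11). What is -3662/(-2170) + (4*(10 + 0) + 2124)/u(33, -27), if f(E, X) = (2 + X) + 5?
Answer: 2441321/55335 ≈ 44.119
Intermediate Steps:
f(E, X) = 7 + X
u(B, o) = 18 + B (u(B, o) = (7 + B) - 1*(-11) = (7 + B) + 11 = 18 + B)
-3662/(-2170) + (4*(10 + 0) + 2124)/u(33, -27) = -3662/(-2170) + (4*(10 + 0) + 2124)/(18 + 33) = -3662*(-1/2170) + (4*10 + 2124)/51 = 1831/1085 + (40 + 2124)*(1/51) = 1831/1085 + 2164*(1/51) = 1831/1085 + 2164/51 = 2441321/55335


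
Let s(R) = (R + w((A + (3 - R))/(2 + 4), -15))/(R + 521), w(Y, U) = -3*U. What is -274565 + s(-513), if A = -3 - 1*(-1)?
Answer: -549247/2 ≈ -2.7462e+5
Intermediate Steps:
A = -2 (A = -3 + 1 = -2)
s(R) = (45 + R)/(521 + R) (s(R) = (R - 3*(-15))/(R + 521) = (R + 45)/(521 + R) = (45 + R)/(521 + R))
-274565 + s(-513) = -274565 + (45 - 513)/(521 - 513) = -274565 - 468/8 = -274565 + (⅛)*(-468) = -274565 - 117/2 = -549247/2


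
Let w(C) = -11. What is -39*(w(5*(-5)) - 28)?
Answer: 1521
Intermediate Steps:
-39*(w(5*(-5)) - 28) = -39*(-11 - 28) = -39*(-39) = 1521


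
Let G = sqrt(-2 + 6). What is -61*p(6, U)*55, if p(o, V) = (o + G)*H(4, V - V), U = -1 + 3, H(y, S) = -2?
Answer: 53680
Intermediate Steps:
U = 2
G = 2 (G = sqrt(4) = 2)
p(o, V) = -4 - 2*o (p(o, V) = (o + 2)*(-2) = (2 + o)*(-2) = -4 - 2*o)
-61*p(6, U)*55 = -61*(-4 - 2*6)*55 = -61*(-4 - 12)*55 = -61*(-16)*55 = 976*55 = 53680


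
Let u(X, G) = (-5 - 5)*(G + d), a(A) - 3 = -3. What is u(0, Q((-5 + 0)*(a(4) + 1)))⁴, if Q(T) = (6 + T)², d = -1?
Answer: 0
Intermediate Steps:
a(A) = 0 (a(A) = 3 - 3 = 0)
u(X, G) = 10 - 10*G (u(X, G) = (-5 - 5)*(G - 1) = -10*(-1 + G) = 10 - 10*G)
u(0, Q((-5 + 0)*(a(4) + 1)))⁴ = (10 - 10*(6 + (-5 + 0)*(0 + 1))²)⁴ = (10 - 10*(6 - 5*1)²)⁴ = (10 - 10*(6 - 5)²)⁴ = (10 - 10*1²)⁴ = (10 - 10*1)⁴ = (10 - 10)⁴ = 0⁴ = 0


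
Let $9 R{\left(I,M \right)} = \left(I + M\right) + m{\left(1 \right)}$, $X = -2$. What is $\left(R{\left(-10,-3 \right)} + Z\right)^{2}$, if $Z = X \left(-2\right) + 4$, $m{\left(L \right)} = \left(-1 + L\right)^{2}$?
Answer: $\frac{3481}{81} \approx 42.975$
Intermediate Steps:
$Z = 8$ ($Z = \left(-2\right) \left(-2\right) + 4 = 4 + 4 = 8$)
$R{\left(I,M \right)} = \frac{I}{9} + \frac{M}{9}$ ($R{\left(I,M \right)} = \frac{\left(I + M\right) + \left(-1 + 1\right)^{2}}{9} = \frac{\left(I + M\right) + 0^{2}}{9} = \frac{\left(I + M\right) + 0}{9} = \frac{I + M}{9} = \frac{I}{9} + \frac{M}{9}$)
$\left(R{\left(-10,-3 \right)} + Z\right)^{2} = \left(\left(\frac{1}{9} \left(-10\right) + \frac{1}{9} \left(-3\right)\right) + 8\right)^{2} = \left(\left(- \frac{10}{9} - \frac{1}{3}\right) + 8\right)^{2} = \left(- \frac{13}{9} + 8\right)^{2} = \left(\frac{59}{9}\right)^{2} = \frac{3481}{81}$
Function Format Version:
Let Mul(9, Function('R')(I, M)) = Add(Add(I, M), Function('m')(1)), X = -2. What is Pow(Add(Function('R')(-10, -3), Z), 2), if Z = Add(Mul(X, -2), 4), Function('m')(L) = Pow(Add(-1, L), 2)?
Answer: Rational(3481, 81) ≈ 42.975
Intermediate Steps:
Z = 8 (Z = Add(Mul(-2, -2), 4) = Add(4, 4) = 8)
Function('R')(I, M) = Add(Mul(Rational(1, 9), I), Mul(Rational(1, 9), M)) (Function('R')(I, M) = Mul(Rational(1, 9), Add(Add(I, M), Pow(Add(-1, 1), 2))) = Mul(Rational(1, 9), Add(Add(I, M), Pow(0, 2))) = Mul(Rational(1, 9), Add(Add(I, M), 0)) = Mul(Rational(1, 9), Add(I, M)) = Add(Mul(Rational(1, 9), I), Mul(Rational(1, 9), M)))
Pow(Add(Function('R')(-10, -3), Z), 2) = Pow(Add(Add(Mul(Rational(1, 9), -10), Mul(Rational(1, 9), -3)), 8), 2) = Pow(Add(Add(Rational(-10, 9), Rational(-1, 3)), 8), 2) = Pow(Add(Rational(-13, 9), 8), 2) = Pow(Rational(59, 9), 2) = Rational(3481, 81)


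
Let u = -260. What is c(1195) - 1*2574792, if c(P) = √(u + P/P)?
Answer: -2574792 + I*√259 ≈ -2.5748e+6 + 16.093*I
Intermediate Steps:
c(P) = I*√259 (c(P) = √(-260 + P/P) = √(-260 + 1) = √(-259) = I*√259)
c(1195) - 1*2574792 = I*√259 - 1*2574792 = I*√259 - 2574792 = -2574792 + I*√259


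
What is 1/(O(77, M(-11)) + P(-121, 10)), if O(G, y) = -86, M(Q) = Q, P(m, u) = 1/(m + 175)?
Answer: -54/4643 ≈ -0.011630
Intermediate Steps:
P(m, u) = 1/(175 + m)
1/(O(77, M(-11)) + P(-121, 10)) = 1/(-86 + 1/(175 - 121)) = 1/(-86 + 1/54) = 1/(-4643/54) = -54/4643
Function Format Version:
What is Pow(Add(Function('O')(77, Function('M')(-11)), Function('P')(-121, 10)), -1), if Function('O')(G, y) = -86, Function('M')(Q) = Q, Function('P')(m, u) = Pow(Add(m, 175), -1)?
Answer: Rational(-54, 4643) ≈ -0.011630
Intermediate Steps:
Function('P')(m, u) = Pow(Add(175, m), -1)
Pow(Add(Function('O')(77, Function('M')(-11)), Function('P')(-121, 10)), -1) = Pow(Add(-86, Pow(Add(175, -121), -1)), -1) = Pow(Add(-86, Pow(54, -1)), -1) = Pow(Add(-86, Rational(1, 54)), -1) = Pow(Rational(-4643, 54), -1) = Rational(-54, 4643)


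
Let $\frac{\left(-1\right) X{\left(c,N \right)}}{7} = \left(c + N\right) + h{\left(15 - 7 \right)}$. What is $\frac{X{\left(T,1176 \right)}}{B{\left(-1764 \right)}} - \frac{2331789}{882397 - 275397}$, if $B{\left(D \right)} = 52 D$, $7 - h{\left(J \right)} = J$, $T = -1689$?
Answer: $- \frac{964617533}{248566500} \approx -3.8807$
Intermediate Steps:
$h{\left(J \right)} = 7 - J$
$X{\left(c,N \right)} = 7 - 7 N - 7 c$ ($X{\left(c,N \right)} = - 7 \left(\left(c + N\right) + \left(7 - \left(15 - 7\right)\right)\right) = - 7 \left(\left(N + c\right) + \left(7 - 8\right)\right) = - 7 \left(\left(N + c\right) - 1\right) = - 7 \left(-1 + N + c\right) = 7 - 7 N - 7 c$)
$\frac{X{\left(T,1176 \right)}}{B{\left(-1764 \right)}} - \frac{2331789}{882397 - 275397} = \frac{7 - 8232 - -11823}{52 \left(-1764\right)} - \frac{2331789}{882397 - 275397} = \frac{7 - 8232 + 11823}{-91728} - \frac{2331789}{882397 - 275397} = 3598 \left(- \frac{1}{91728}\right) - \frac{2331789}{607000} = - \frac{257}{6552} - \frac{2331789}{607000} = - \frac{964617533}{248566500}$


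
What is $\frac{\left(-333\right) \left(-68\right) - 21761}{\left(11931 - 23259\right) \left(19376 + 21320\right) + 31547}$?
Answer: $- \frac{883}{460972741} \approx -1.9155 \cdot 10^{-6}$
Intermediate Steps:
$\frac{\left(-333\right) \left(-68\right) - 21761}{\left(11931 - 23259\right) \left(19376 + 21320\right) + 31547} = \frac{22644 - 21761}{\left(-11328\right) 40696 + 31547} = \frac{883}{-461004288 + 31547} = \frac{883}{-460972741} = 883 \left(- \frac{1}{460972741}\right) = - \frac{883}{460972741}$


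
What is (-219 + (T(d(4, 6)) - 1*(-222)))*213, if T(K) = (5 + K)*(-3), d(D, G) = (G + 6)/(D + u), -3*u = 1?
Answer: -51120/11 ≈ -4647.3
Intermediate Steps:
u = -⅓ (u = -⅓*1 = -⅓ ≈ -0.33333)
d(D, G) = (6 + G)/(-⅓ + D) (d(D, G) = (G + 6)/(D - ⅓) = (6 + G)/(-⅓ + D))
T(K) = -15 - 3*K
(-219 + (T(d(4, 6)) - 1*(-222)))*213 = (-219 + ((-15 - 9*(6 + 6)/(-1 + 3*4)) - 1*(-222)))*213 = (-219 + ((-15 - 9*12/(-1 + 12)) + 222))*213 = (-219 + ((-15 - 9*12/11) + 222))*213 = (-219 + ((-15 - 3*36/11) + 222))*213 = (-219 + ((-15 - 108/11) + 222))*213 = (-219 + (-273/11 + 222))*213 = (-219 + 2169/11)*213 = -240/11*213 = -51120/11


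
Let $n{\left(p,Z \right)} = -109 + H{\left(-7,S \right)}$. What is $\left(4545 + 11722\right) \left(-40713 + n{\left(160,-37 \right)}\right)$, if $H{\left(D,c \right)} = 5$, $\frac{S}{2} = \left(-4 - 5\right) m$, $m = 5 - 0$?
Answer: $-663970139$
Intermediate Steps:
$m = 5$ ($m = 5 + 0 = 5$)
$S = -90$ ($S = 2 \left(-4 - 5\right) 5 = 2 \left(\left(-9\right) 5\right) = 2 \left(-45\right) = -90$)
$n{\left(p,Z \right)} = -104$ ($n{\left(p,Z \right)} = -109 + 5 = -104$)
$\left(4545 + 11722\right) \left(-40713 + n{\left(160,-37 \right)}\right) = \left(4545 + 11722\right) \left(-40713 - 104\right) = 16267 \left(-40817\right) = -663970139$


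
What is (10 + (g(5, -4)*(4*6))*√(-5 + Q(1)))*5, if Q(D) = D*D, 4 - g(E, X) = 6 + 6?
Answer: 50 - 1920*I ≈ 50.0 - 1920.0*I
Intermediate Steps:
g(E, X) = -8 (g(E, X) = 4 - (6 + 6) = 4 - 1*12 = 4 - 12 = -8)
Q(D) = D²
(10 + (g(5, -4)*(4*6))*√(-5 + Q(1)))*5 = (10 + (-32*6)*√(-5 + 1²))*5 = (10 + (-8*24)*√(-5 + 1))*5 = (10 - 384*I)*5 = 50 - 1920*I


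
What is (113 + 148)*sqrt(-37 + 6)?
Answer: 261*I*sqrt(31) ≈ 1453.2*I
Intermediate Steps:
(113 + 148)*sqrt(-37 + 6) = 261*sqrt(-31) = 261*(I*sqrt(31)) = 261*I*sqrt(31)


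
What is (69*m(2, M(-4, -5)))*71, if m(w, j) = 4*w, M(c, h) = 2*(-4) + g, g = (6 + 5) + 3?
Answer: 39192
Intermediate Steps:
g = 14 (g = 11 + 3 = 14)
M(c, h) = 6 (M(c, h) = 2*(-4) + 14 = -8 + 14 = 6)
(69*m(2, M(-4, -5)))*71 = (69*(4*2))*71 = (69*8)*71 = 552*71 = 39192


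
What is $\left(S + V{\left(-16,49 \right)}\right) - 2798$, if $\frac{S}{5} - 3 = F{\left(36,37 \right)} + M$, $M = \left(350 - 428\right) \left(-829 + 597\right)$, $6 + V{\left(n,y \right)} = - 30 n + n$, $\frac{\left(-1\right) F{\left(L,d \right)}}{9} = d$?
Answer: $86490$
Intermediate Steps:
$F{\left(L,d \right)} = - 9 d$
$V{\left(n,y \right)} = -6 - 29 n$ ($V{\left(n,y \right)} = -6 + \left(- 30 n + n\right) = -6 - 29 n$)
$M = 18096$ ($M = \left(-78\right) \left(-232\right) = 18096$)
$S = 88830$ ($S = 15 + 5 \left(\left(-9\right) 37 + 18096\right) = 15 + 5 \left(-333 + 18096\right) = 15 + 5 \cdot 17763 = 15 + 88815 = 88830$)
$\left(S + V{\left(-16,49 \right)}\right) - 2798 = \left(88830 - -458\right) - 2798 = \left(88830 + \left(-6 + 464\right)\right) - 2798 = \left(88830 + 458\right) - 2798 = 89288 - 2798 = 86490$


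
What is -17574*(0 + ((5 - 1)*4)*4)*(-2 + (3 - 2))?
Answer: 1124736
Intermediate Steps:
-17574*(0 + ((5 - 1)*4)*4)*(-2 + (3 - 2)) = -17574*(0 + (4*4)*4)*(-2 + 1) = -17574*(0 + 16*4)*(-1) = -17574*(0 + 64)*(-1) = -1124736*(-1) = -17574*(-64) = 1124736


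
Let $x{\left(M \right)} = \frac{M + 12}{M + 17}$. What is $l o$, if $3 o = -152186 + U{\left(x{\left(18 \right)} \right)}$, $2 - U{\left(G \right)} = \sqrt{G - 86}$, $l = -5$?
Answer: $253640 + \frac{10 i \sqrt{1043}}{21} \approx 2.5364 \cdot 10^{5} + 15.379 i$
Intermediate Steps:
$x{\left(M \right)} = \frac{12 + M}{17 + M}$
$U{\left(G \right)} = 2 - \sqrt{-86 + G}$ ($U{\left(G \right)} = 2 - \sqrt{G - 86} = 2 - \sqrt{-86 + G}$)
$o = -50728 - \frac{2 i \sqrt{1043}}{21}$ ($o = \frac{-152186 + \left(2 - \sqrt{-86 + \frac{12 + 18}{17 + 18}}\right)}{3} = \frac{-152186 + \left(2 - \sqrt{-86 + \frac{1}{35} \cdot 30}\right)}{3} = \frac{-152186 + \left(2 - \sqrt{-86 + \frac{6}{7}}\right)}{3} = \frac{-152186 + \left(2 - \sqrt{- \frac{596}{7}}\right)}{3} = \frac{-152186 + \left(2 - \frac{2 i \sqrt{1043}}{7}\right)}{3} = \frac{-152184 - \frac{2 i \sqrt{1043}}{7}}{3} = -50728 - \frac{2 i \sqrt{1043}}{21} \approx -50728.0 - 3.0758 i$)
$l o = - 5 \left(-50728 - \frac{2 i \sqrt{1043}}{21}\right) = 253640 + \frac{10 i \sqrt{1043}}{21}$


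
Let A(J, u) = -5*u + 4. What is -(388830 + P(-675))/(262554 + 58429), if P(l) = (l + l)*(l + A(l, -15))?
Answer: -1193430/320983 ≈ -3.7180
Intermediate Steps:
A(J, u) = 4 - 5*u
P(l) = 2*l*(79 + l) (P(l) = (l + l)*(l + (4 - 5*(-15))) = (2*l)*(l + (4 + 75)) = (2*l)*(l + 79) = (2*l)*(79 + l) = 2*l*(79 + l))
-(388830 + P(-675))/(262554 + 58429) = -(388830 + 2*(-675)*(79 - 675))/(262554 + 58429) = -(388830 + 2*(-675)*(-596))/320983 = -(388830 + 804600)/320983 = -1193430/320983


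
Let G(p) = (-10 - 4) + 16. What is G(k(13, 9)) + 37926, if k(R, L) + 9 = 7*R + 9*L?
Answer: 37928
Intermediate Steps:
k(R, L) = -9 + 7*R + 9*L (k(R, L) = -9 + (7*R + 9*L) = -9 + 7*R + 9*L)
G(p) = 2 (G(p) = -14 + 16 = 2)
G(k(13, 9)) + 37926 = 2 + 37926 = 37928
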